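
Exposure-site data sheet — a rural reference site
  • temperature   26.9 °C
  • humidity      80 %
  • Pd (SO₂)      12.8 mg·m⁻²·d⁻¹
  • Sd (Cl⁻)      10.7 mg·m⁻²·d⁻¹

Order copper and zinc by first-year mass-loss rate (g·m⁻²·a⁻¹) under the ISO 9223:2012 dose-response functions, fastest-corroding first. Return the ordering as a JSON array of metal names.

copper: T>10 °C ⇒ hinge -0.080·(26.9−10) = -1.3520
  SO₂ term: 0.0053·12.8^0.26·exp(0.059·80-1.3520) = 0.2984
  Sd branch = 0.01025·Sd^0.27·e^(0.036·RH+0.049·T) = 1.294 μm/a
  sum: 0.2984 + 1.294 → r_corr = 1.592 μm/a
  mass loss = 1.592 μm/a × 8.96 g/cm³ = 14.27 g·m⁻²·a⁻¹
zinc: T>10 °C ⇒ hinge -0.071·(26.9−10) = -1.1999
  Pd branch = 0.0129·Pd^0.44·e^(0.046·RH+f) = 0.473 μm/a
  Sd branch = 0.0175·Sd^0.57·e^(0.008·RH+0.085·T) = 1.261 μm/a
  r_corr = 0.473 + 1.261 = 1.734 μm/a
  mass loss = 1.734 μm/a × 7.14 g/cm³ = 12.38 g·m⁻²·a⁻¹
Ordering by g·m⁻²·a⁻¹: copper (14.3) > zinc (12.4)

["copper", "zinc"]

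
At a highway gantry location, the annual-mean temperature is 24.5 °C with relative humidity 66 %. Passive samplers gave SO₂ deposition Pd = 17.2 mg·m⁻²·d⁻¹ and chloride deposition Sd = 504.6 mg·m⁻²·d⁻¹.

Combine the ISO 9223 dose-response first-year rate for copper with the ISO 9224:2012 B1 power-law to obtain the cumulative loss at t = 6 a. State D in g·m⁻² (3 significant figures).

D(6) = 63.3 g·m⁻²

copper: f(T) = -0.080·(T−10) [T>10 °C] = -1.1600
  sulphur-dioxide contribution → 0.171 μm/a
  chloride contribution → 1.967 μm/a
  ⇒ r_corr(copper) = 2.138 μm/a
Long-term exponent b (ISO 9224 Table 2, B1) = 0.667
  D(6) = 2.138 × 6^0.667 = 2.138 × 3.304 = 7.063 μm
  Mass loss = 7.063 μm × 8.96 g/cm³ = 63.29 g·m⁻²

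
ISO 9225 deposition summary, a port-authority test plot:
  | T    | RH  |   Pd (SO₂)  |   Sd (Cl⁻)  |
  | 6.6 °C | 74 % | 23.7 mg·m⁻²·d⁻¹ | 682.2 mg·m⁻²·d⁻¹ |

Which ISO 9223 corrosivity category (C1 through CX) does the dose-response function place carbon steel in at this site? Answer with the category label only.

C5

carbon steel: temperature factor f = +0.150·(-3.4) = -0.5100
  Pd branch = 1.77·Pd^0.52·e^(0.02·RH+f) = 24.22 μm/a
  Cl⁻ term: 0.102·682.2^0.62·exp(0.033·74+0.04·6.6) = 87.26
  r_corr = 24.22 + 87.26 = 111.5 μm/a
ISO 9223 Table 2 (carbon steel): 80 < 111 ≤ 200 μm/a ⇒ C5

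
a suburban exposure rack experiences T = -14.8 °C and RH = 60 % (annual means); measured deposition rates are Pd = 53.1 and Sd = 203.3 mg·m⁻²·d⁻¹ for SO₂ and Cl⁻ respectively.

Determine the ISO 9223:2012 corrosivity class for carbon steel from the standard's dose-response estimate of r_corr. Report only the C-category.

carbon steel: f(T) = +0.150·(T−10) [T≤10 °C] = -3.7200
  SO₂ term: 1.77·53.1^0.52·exp(0.02·60-3.7200) = 1.124
  Cl⁻ term: 0.102·203.3^0.62·exp(0.033·60+0.04·-14.8) = 11.03
  r_corr = 1.124 + 11.03 = 12.15 μm/a
Category bounds: 1.3…25 μm/a bracket r_corr ⇒ C2

C2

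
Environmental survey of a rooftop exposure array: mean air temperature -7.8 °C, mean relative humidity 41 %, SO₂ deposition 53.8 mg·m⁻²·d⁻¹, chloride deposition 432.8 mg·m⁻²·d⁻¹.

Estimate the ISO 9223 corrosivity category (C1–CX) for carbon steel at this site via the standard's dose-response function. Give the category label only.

C2

carbon steel: T≤10 °C ⇒ hinge +0.150·(-7.8−10) = -2.6700
  sulphur-dioxide contribution → 2.211 μm/a
  chloride contribution → 12.45 μm/a
  ⇒ r_corr(carbon steel) = 14.66 μm/a
Category bounds: 1.3…25 μm/a bracket r_corr ⇒ C2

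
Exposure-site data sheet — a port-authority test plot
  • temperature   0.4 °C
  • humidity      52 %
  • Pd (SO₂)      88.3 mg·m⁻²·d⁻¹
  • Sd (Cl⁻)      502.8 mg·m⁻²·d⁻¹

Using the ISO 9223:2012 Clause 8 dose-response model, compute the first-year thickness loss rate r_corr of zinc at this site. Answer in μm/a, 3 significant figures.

zinc: T≤10 °C ⇒ hinge +0.038·(0.4−10) = -0.3648
  SO₂ term: 0.0129·88.3^0.44·exp(0.046·52-0.3648) = 0.7034
  Sd branch = 0.0175·Sd^0.57·e^(0.008·RH+0.085·T) = 0.9512 μm/a
  r_corr = 0.7034 + 0.9512 = 1.655 μm/a

r_corr = 1.65 μm/a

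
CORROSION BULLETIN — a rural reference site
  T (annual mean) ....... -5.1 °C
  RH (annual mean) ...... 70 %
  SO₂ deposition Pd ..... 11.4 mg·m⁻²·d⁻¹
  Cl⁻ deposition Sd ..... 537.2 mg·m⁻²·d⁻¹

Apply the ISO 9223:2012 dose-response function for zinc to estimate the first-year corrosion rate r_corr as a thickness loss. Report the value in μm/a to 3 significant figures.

zinc: T≤10 °C ⇒ hinge +0.038·(-5.1−10) = -0.5738
  Pd branch = 0.0129·Pd^0.44·e^(0.046·RH+f) = 0.5307 μm/a
  Sd branch = 0.0175·Sd^0.57·e^(0.008·RH+0.085·T) = 0.7147 μm/a
  sum: 0.5307 + 0.7147 → r_corr = 1.245 μm/a

r_corr = 1.25 μm/a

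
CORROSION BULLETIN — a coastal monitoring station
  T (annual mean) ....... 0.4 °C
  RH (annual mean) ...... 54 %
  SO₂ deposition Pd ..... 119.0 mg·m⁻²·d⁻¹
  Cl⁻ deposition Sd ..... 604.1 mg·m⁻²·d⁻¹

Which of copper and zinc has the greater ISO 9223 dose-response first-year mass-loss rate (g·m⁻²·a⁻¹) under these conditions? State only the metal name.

zinc

copper: T≤10 °C ⇒ hinge +0.126·(0.4−10) = -1.2096
  sulphur-dioxide contribution → 0.1325 μm/a
  chloride contribution → 0.4115 μm/a
  ⇒ r_corr(copper) = 0.544 μm/a
  mass loss = 0.544 μm/a × 8.96 g/cm³ = 4.875 g·m⁻²·a⁻¹
zinc: T≤10 °C ⇒ hinge +0.038·(0.4−10) = -0.3648
  sulphur-dioxide contribution → 0.8794 μm/a
  chloride contribution → 1.073 μm/a
  total first-year rate 1.953 μm/a
  mass loss = 1.953 μm/a × 7.14 g/cm³ = 13.94 g·m⁻²·a⁻¹
Ordering by g·m⁻²·a⁻¹: zinc (13.9) > copper (4.87)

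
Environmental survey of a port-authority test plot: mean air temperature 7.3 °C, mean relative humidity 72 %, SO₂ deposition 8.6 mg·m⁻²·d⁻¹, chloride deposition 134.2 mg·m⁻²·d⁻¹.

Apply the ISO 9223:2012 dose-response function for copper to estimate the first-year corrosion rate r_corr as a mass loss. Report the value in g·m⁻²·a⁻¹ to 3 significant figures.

r_corr = 10.7 g·m⁻²·a⁻¹

copper: temperature factor f = +0.126·(-2.7) = -0.3402
  sulphur-dioxide contribution → 0.4617 μm/a
  chloride contribution → 0.7349 μm/a
  ⇒ r_corr(copper) = 1.197 μm/a
Convert to mass loss: 1.197 μm/a × 8.96 g/cm³ = 10.72 g·m⁻²·a⁻¹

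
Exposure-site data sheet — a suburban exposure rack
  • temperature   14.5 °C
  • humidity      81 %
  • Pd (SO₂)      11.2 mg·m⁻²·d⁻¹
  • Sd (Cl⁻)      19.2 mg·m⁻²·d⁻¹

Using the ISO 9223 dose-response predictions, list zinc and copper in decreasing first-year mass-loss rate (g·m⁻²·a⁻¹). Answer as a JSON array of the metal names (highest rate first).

zinc: f(T) = -0.071·(T−10) [T>10 °C] = -0.3195
  Pd branch = 0.0129·Pd^0.44·e^(0.046·RH+f) = 1.126 μm/a
  Sd branch = 0.0175·Sd^0.57·e^(0.008·RH+0.085·T) = 0.6183 μm/a
  sum: 1.126 + 0.6183 → r_corr = 1.745 μm/a
  mass loss = 1.745 μm/a × 7.14 g/cm³ = 12.46 g·m⁻²·a⁻¹
copper: temperature factor f = -0.080·(4.5) = -0.3600
  SO₂ term: 0.0053·11.2^0.26·exp(0.059·81-0.3600) = 0.8246
  Sd branch = 0.01025·Sd^0.27·e^(0.036·RH+0.049·T) = 0.8554 μm/a
  r_corr = 0.8246 + 0.8554 = 1.68 μm/a
  mass loss = 1.68 μm/a × 8.96 g/cm³ = 15.05 g·m⁻²·a⁻¹
Ordering by g·m⁻²·a⁻¹: copper (15.1) > zinc (12.5)

["copper", "zinc"]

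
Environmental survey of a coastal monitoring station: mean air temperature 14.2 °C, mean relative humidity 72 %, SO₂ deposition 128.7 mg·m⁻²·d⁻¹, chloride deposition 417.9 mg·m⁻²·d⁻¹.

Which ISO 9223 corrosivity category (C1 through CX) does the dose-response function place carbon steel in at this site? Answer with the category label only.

carbon steel: f(T) = -0.054·(T−10) [T>10 °C] = -0.2268
  Pd branch = 1.77·Pd^0.52·e^(0.02·RH+f) = 74.45 μm/a
  Cl⁻ term: 0.102·417.9^0.62·exp(0.033·72+0.04·14.2) = 81.7
  r_corr = 74.45 + 81.7 = 156.1 μm/a
ISO 9223 Table 2 (carbon steel): 80 < 156 ≤ 200 μm/a ⇒ C5

C5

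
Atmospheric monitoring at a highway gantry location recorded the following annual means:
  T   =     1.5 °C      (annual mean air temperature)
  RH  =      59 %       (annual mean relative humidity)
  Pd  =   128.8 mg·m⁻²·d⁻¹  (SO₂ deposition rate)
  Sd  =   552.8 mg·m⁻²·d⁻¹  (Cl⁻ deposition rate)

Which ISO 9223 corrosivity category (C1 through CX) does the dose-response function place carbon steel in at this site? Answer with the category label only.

carbon steel: temperature factor f = +0.150·(-8.5) = -1.2750
  Pd branch = 1.77·Pd^0.52·e^(0.02·RH+f) = 20.13 μm/a
  Sd branch = 0.102·Sd^0.62·e^(0.033·RH+0.04·T) = 38.07 μm/a
  r_corr = 20.13 + 38.07 = 58.2 μm/a
Category bounds: 50…80 μm/a bracket r_corr ⇒ C4

C4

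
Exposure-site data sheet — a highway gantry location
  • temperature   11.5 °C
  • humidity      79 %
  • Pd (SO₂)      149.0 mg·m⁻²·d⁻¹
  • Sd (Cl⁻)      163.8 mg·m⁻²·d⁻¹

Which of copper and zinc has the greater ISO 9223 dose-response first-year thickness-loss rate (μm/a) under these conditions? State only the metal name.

zinc

copper: f(T) = -0.080·(T−10) [T>10 °C] = -0.1200
  SO₂ term: 0.0053·149.0^0.26·exp(0.059·79-0.1200) = 1.826
  Sd branch = 0.01025·Sd^0.27·e^(0.036·RH+0.049·T) = 1.226 μm/a
  r_corr = 1.826 + 1.226 = 3.052 μm/a
zinc: T>10 °C ⇒ hinge -0.071·(11.5−10) = -0.1065
  Pd branch = 0.0129·Pd^0.44·e^(0.046·RH+f) = 3.97 μm/a
  Sd branch = 0.0175·Sd^0.57·e^(0.008·RH+0.085·T) = 1.6 μm/a
  sum: 3.97 + 1.6 → r_corr = 5.57 μm/a
Ordering by μm/a: zinc (5.57) > copper (3.05)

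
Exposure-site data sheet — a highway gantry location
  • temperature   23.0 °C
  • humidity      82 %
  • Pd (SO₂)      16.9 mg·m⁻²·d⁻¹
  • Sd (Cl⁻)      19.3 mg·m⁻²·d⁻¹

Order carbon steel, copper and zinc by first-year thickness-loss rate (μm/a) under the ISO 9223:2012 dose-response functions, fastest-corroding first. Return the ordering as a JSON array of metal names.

["carbon steel", "zinc", "copper"]

carbon steel: T>10 °C ⇒ hinge -0.054·(23.0−10) = -0.7020
  SO₂ term: 1.77·16.9^0.52·exp(0.02·82-0.7020) = 19.67
  Sd branch = 0.102·Sd^0.62·e^(0.033·RH+0.04·T) = 24.01 μm/a
  sum: 19.67 + 24.01 → r_corr = 43.68 μm/a
copper: f(T) = -0.080·(T−10) [T>10 °C] = -1.0400
  Pd branch = 0.0053·Pd^0.26·e^(0.059·RH+f) = 0.4931 μm/a
  Sd branch = 0.01025·Sd^0.27·e^(0.036·RH+0.049·T) = 1.347 μm/a
  sum: 0.4931 + 1.347 → r_corr = 1.84 μm/a
zinc: f(T) = -0.071·(T−10) [T>10 °C] = -0.9230
  SO₂ term: 0.0129·16.9^0.44·exp(0.046·82-0.9230) = 0.773
  Sd branch = 0.0175·Sd^0.57·e^(0.008·RH+0.085·T) = 1.288 μm/a
  r_corr = 0.773 + 1.288 = 2.06 μm/a
Ordering by μm/a: carbon steel (43.7) > zinc (2.06) > copper (1.84)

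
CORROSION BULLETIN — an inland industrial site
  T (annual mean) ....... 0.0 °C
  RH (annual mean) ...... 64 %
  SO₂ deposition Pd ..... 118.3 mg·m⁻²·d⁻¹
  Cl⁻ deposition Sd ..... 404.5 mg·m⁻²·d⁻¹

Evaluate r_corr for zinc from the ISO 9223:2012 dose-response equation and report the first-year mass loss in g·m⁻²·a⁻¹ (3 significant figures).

zinc: T≤10 °C ⇒ hinge +0.038·(0.0−10) = -0.3800
  SO₂ term: 0.0129·118.3^0.44·exp(0.046·64-0.3800) = 1.368
  Cl⁻ term: 0.0175·404.5^0.57·exp(0.008·64+0.085·0.0) = 0.894
  r_corr = 1.368 + 0.894 = 2.262 μm/a
Convert to mass loss: 2.262 μm/a × 7.14 g/cm³ = 16.15 g·m⁻²·a⁻¹

r_corr = 16.2 g·m⁻²·a⁻¹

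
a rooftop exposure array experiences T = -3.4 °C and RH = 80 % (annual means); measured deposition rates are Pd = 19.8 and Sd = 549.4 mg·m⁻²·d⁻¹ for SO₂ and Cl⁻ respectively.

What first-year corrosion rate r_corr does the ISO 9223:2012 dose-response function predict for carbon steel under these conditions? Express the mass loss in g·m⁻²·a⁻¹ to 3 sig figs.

r_corr = 533 g·m⁻²·a⁻¹

carbon steel: T≤10 °C ⇒ hinge +0.150·(-3.4−10) = -2.0100
  Pd branch = 1.77·Pd^0.52·e^(0.02·RH+f) = 5.549 μm/a
  Cl⁻ term: 0.102·549.4^0.62·exp(0.033·80+0.04·-3.4) = 62.35
  sum: 5.549 + 62.35 → r_corr = 67.89 μm/a
Convert to mass loss: 67.89 μm/a × 7.85 g/cm³ = 533 g·m⁻²·a⁻¹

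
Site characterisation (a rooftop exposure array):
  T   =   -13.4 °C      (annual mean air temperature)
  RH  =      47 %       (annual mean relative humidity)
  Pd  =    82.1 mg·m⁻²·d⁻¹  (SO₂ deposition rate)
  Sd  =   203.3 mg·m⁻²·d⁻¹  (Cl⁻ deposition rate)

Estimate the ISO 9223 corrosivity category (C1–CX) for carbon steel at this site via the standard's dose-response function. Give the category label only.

C2

carbon steel: f(T) = +0.150·(T−10) [T≤10 °C] = -3.5100
  SO₂ term: 1.77·82.1^0.52·exp(0.02·47-3.5100) = 1.341
  Sd branch = 0.102·Sd^0.62·e^(0.033·RH+0.04·T) = 7.594 μm/a
  sum: 1.341 + 7.594 → r_corr = 8.934 μm/a
ISO 9223 Table 2 (carbon steel): 1.3 < 8.93 ≤ 25 μm/a ⇒ C2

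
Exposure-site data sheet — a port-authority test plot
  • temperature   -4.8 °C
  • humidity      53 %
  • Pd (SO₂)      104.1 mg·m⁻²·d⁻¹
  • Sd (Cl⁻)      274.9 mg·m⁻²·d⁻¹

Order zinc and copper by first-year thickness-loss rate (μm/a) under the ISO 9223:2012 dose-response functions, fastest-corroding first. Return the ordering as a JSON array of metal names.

["zinc", "copper"]

zinc: temperature factor f = +0.038·(-14.8) = -0.5624
  SO₂ term: 0.0129·104.1^0.44·exp(0.046·53-0.5624) = 0.6499
  Sd branch = 0.0175·Sd^0.57·e^(0.008·RH+0.085·T) = 0.4368 μm/a
  r_corr = 0.6499 + 0.4368 = 1.087 μm/a
copper: f(T) = +0.126·(T−10) [T≤10 °C] = -1.8648
  SO₂ term: 0.0053·104.1^0.26·exp(0.059·53-1.8648) = 0.06266
  Cl⁻ term: 0.01025·274.9^0.27·exp(0.036·53+0.049·-4.8) = 0.2488
  sum: 0.06266 + 0.2488 → r_corr = 0.3114 μm/a
Ordering by μm/a: zinc (1.09) > copper (0.311)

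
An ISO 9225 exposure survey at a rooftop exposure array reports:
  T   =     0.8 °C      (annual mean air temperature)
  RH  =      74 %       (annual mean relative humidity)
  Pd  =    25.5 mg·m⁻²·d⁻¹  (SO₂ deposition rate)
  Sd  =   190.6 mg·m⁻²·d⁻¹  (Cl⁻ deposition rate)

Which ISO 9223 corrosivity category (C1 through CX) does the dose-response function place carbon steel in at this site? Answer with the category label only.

C3

carbon steel: T≤10 °C ⇒ hinge +0.150·(0.8−10) = -1.3800
  SO₂ term: 1.77·25.5^0.52·exp(0.02·74-1.3800) = 10.54
  Sd branch = 0.102·Sd^0.62·e^(0.033·RH+0.04·T) = 31.38 μm/a
  r_corr = 10.54 + 31.38 = 41.92 μm/a
ISO 9223 Table 2 (carbon steel): 25 < 41.9 ≤ 50 μm/a ⇒ C3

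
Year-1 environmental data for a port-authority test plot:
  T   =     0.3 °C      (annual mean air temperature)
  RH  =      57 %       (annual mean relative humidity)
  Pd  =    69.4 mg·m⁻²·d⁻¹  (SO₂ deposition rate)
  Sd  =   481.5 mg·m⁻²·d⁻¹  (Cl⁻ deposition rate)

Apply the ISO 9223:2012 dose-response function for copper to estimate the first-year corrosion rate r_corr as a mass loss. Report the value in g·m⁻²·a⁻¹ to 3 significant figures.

r_corr = 5.06 g·m⁻²·a⁻¹

copper: temperature factor f = +0.126·(-9.7) = -1.2222
  Pd branch = 0.0053·Pd^0.26·e^(0.059·RH+f) = 0.1358 μm/a
  Sd branch = 0.01025·Sd^0.27·e^(0.036·RH+0.049·T) = 0.4291 μm/a
  sum: 0.1358 + 0.4291 → r_corr = 0.5649 μm/a
Convert to mass loss: 0.5649 μm/a × 8.96 g/cm³ = 5.061 g·m⁻²·a⁻¹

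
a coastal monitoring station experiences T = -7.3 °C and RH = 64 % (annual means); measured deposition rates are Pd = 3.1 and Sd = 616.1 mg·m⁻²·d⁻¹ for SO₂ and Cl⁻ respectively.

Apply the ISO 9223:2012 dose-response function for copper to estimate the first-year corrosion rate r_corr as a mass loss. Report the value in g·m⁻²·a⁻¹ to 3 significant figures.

copper: f(T) = +0.126·(T−10) [T≤10 °C] = -2.1798
  SO₂ term: 0.0053·3.1^0.26·exp(0.059·64-2.1798) = 0.0351
  Cl⁻ term: 0.01025·616.1^0.27·exp(0.036·64+0.049·-7.3) = 0.4066
  sum: 0.0351 + 0.4066 → r_corr = 0.4417 μm/a
Convert to mass loss: 0.4417 μm/a × 8.96 g/cm³ = 3.958 g·m⁻²·a⁻¹

r_corr = 3.96 g·m⁻²·a⁻¹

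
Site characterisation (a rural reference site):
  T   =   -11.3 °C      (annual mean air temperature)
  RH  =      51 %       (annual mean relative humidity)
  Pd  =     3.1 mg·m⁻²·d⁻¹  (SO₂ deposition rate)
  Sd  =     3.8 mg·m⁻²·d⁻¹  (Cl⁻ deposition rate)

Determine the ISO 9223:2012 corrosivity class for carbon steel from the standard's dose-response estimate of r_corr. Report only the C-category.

C1

carbon steel: temperature factor f = +0.150·(-21.3) = -3.1950
  sulphur-dioxide contribution → 0.3622 μm/a
  chloride contribution → 0.7992 μm/a
  ⇒ r_corr(carbon steel) = 1.161 μm/a
Category bounds: 0…1.3 μm/a bracket r_corr ⇒ C1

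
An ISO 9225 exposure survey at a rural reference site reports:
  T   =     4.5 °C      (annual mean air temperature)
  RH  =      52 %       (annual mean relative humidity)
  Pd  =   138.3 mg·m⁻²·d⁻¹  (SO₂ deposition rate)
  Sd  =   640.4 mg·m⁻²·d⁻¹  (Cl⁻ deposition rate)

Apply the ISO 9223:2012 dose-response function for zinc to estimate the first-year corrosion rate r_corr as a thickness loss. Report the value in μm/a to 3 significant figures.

zinc: temperature factor f = +0.038·(-5.5) = -0.2090
  SO₂ term: 0.0129·138.3^0.44·exp(0.046·52-0.2090) = 1.001
  Cl⁻ term: 0.0175·640.4^0.57·exp(0.008·52+0.085·4.5) = 1.547
  sum: 1.001 + 1.547 → r_corr = 2.548 μm/a

r_corr = 2.55 μm/a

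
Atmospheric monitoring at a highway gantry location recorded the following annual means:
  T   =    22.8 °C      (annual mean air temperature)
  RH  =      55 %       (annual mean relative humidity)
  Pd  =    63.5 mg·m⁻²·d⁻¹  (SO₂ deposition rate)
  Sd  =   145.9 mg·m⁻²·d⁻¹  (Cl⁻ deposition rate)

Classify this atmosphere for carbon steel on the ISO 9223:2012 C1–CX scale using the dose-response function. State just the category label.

carbon steel: f(T) = -0.054·(T−10) [T>10 °C] = -0.6912
  sulphur-dioxide contribution → 23.07 μm/a
  chloride contribution → 34.25 μm/a
  total first-year rate 57.31 μm/a
ISO 9223 Table 2 (carbon steel): 50 < 57.3 ≤ 80 μm/a ⇒ C4

C4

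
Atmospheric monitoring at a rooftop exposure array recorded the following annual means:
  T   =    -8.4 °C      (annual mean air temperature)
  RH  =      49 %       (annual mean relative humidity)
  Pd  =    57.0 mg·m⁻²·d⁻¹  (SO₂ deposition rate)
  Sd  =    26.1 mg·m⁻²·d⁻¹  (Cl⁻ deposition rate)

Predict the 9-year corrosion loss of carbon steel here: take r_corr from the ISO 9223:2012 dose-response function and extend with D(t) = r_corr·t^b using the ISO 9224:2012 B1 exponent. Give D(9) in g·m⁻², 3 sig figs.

carbon steel: T≤10 °C ⇒ hinge +0.150·(-8.4−10) = -2.7600
  Pd branch = 1.77·Pd^0.52·e^(0.02·RH+f) = 2.443 μm/a
  Sd branch = 0.102·Sd^0.62·e^(0.033·RH+0.04·T) = 2.775 μm/a
  sum: 2.443 + 2.775 → r_corr = 5.218 μm/a
Long-term exponent b (ISO 9224 Table 2, B1) = 0.523
  D(9) = 5.218 × 9^0.523 = 5.218 × 3.156 = 16.47 μm
  Mass loss = 16.47 μm × 7.85 g/cm³ = 129.3 g·m⁻²

D(9) = 129 g·m⁻²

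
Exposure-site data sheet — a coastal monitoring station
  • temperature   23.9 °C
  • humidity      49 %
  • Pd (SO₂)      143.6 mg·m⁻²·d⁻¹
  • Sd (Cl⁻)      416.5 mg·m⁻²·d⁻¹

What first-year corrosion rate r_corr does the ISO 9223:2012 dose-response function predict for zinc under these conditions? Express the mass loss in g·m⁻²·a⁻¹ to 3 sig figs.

r_corr = 46.8 g·m⁻²·a⁻¹

zinc: T>10 °C ⇒ hinge -0.071·(23.9−10) = -0.9869
  Pd branch = 0.0129·Pd^0.44·e^(0.046·RH+f) = 0.4074 μm/a
  Sd branch = 0.0175·Sd^0.57·e^(0.008·RH+0.085·T) = 6.148 μm/a
  r_corr = 0.4074 + 6.148 = 6.555 μm/a
Convert to mass loss: 6.555 μm/a × 7.14 g/cm³ = 46.81 g·m⁻²·a⁻¹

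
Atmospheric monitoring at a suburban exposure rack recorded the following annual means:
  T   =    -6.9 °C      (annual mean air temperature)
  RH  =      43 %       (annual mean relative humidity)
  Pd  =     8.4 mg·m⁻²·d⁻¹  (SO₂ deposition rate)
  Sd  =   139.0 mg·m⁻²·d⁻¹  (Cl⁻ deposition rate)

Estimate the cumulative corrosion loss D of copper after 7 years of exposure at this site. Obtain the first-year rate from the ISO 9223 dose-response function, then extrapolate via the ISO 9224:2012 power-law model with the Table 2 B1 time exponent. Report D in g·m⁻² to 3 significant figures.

D(7) = 4.73 g·m⁻²

copper: f(T) = +0.126·(T−10) [T≤10 °C] = -2.1294
  SO₂ term: 0.0053·8.4^0.26·exp(0.059·43-2.1294) = 0.01386
  Cl⁻ term: 0.01025·139.0^0.27·exp(0.036·43+0.049·-6.9) = 0.1303
  sum: 0.01386 + 0.1303 → r_corr = 0.1441 μm/a
Power-law: D(7) = r_corr · 7^0.667
  D(7) = 0.1441 × 7^0.667 = 0.1441 × 3.662 = 0.5277 μm
  Mass loss = 0.5277 μm × 8.96 g/cm³ = 4.728 g·m⁻²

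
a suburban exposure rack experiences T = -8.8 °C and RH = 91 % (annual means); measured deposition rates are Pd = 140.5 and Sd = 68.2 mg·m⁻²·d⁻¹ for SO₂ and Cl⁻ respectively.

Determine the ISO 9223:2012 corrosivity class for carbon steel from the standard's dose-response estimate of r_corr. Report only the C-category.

carbon steel: f(T) = +0.150·(T−10) [T≤10 °C] = -2.8200
  sulphur-dioxide contribution → 8.521 μm/a
  chloride contribution → 19.81 μm/a
  ⇒ r_corr(carbon steel) = 28.33 μm/a
ISO 9223 Table 2 (carbon steel): 25 < 28.3 ≤ 50 μm/a ⇒ C3

C3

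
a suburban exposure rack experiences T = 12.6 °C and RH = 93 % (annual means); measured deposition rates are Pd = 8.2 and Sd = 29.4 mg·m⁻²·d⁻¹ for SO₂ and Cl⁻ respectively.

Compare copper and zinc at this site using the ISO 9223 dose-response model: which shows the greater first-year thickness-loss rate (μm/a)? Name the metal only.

copper

copper: T>10 °C ⇒ hinge -0.080·(12.6−10) = -0.2080
  SO₂ term: 0.0053·8.2^0.26·exp(0.059·93-0.2080) = 1.797
  Cl⁻ term: 0.01025·29.4^0.27·exp(0.036·93+0.049·12.6) = 1.347
  sum: 1.797 + 1.347 → r_corr = 3.144 μm/a
zinc: T>10 °C ⇒ hinge -0.071·(12.6−10) = -0.1846
  Pd branch = 0.0129·Pd^0.44·e^(0.046·RH+f) = 1.952 μm/a
  Cl⁻ term: 0.0175·29.4^0.57·exp(0.008·93+0.085·12.6) = 0.7383
  r_corr = 1.952 + 0.7383 = 2.69 μm/a
Ordering by μm/a: copper (3.14) > zinc (2.69)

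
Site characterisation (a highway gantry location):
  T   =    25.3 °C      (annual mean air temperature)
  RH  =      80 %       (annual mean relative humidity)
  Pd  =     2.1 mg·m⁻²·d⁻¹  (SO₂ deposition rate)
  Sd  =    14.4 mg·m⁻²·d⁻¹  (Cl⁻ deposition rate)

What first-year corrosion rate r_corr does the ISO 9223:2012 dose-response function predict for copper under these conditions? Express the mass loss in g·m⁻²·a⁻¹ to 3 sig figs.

r_corr = 13.5 g·m⁻²·a⁻¹

copper: f(T) = -0.080·(T−10) [T>10 °C] = -1.2240
  sulphur-dioxide contribution → 0.212 μm/a
  chloride contribution → 1.296 μm/a
  ⇒ r_corr(copper) = 1.508 μm/a
Convert to mass loss: 1.508 μm/a × 8.96 g/cm³ = 13.51 g·m⁻²·a⁻¹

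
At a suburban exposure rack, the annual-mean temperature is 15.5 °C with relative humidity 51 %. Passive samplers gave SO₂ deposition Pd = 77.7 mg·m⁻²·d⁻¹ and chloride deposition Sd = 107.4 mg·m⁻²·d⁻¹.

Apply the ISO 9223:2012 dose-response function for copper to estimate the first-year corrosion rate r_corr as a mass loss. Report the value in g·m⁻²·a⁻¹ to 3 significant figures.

r_corr = 6.27 g·m⁻²·a⁻¹

copper: T>10 °C ⇒ hinge -0.080·(15.5−10) = -0.4400
  Pd branch = 0.0053·Pd^0.26·e^(0.059·RH+f) = 0.2145 μm/a
  Cl⁻ term: 0.01025·107.4^0.27·exp(0.036·51+0.049·15.5) = 0.4856
  r_corr = 0.2145 + 0.4856 = 0.7002 μm/a
Convert to mass loss: 0.7002 μm/a × 8.96 g/cm³ = 6.273 g·m⁻²·a⁻¹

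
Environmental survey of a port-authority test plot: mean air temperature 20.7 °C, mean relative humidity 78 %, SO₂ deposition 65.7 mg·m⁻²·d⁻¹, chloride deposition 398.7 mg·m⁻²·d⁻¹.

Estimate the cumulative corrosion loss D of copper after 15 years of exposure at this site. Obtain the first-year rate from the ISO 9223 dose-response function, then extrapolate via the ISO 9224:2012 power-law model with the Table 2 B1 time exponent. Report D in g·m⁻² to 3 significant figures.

copper: temperature factor f = -0.080·(10.7) = -0.8560
  SO₂ term: 0.0053·65.7^0.26·exp(0.059·78-0.8560) = 0.6664
  Sd branch = 0.01025·Sd^0.27·e^(0.036·RH+0.049·T) = 2.36 μm/a
  r_corr = 0.6664 + 2.36 = 3.026 μm/a
Long-term exponent b (ISO 9224 Table 2, B1) = 0.667
  D(15) = 3.026 × 15^0.667 = 3.026 × 6.088 = 18.42 μm
  Mass loss = 18.42 μm × 8.96 g/cm³ = 165.1 g·m⁻²

D(15) = 165 g·m⁻²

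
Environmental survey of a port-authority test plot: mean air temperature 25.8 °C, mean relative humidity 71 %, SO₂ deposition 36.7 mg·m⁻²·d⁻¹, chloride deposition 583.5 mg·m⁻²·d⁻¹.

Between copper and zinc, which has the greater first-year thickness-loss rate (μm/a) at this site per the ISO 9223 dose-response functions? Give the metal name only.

zinc

copper: temperature factor f = -0.080·(15.8) = -1.2640
  sulphur-dioxide contribution → 0.252 μm/a
  chloride contribution → 2.61 μm/a
  ⇒ r_corr(copper) = 2.862 μm/a
zinc: f(T) = -0.071·(T−10) [T>10 °C] = -1.1218
  sulphur-dioxide contribution → 0.5373 μm/a
  chloride contribution → 10.44 μm/a
  ⇒ r_corr(zinc) = 10.98 μm/a
Ordering by μm/a: zinc (11) > copper (2.86)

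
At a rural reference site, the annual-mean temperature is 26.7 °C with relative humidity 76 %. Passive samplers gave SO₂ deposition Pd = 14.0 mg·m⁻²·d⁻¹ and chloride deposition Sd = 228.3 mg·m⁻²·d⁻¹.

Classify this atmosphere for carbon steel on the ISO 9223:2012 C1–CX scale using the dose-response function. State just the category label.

C5

carbon steel: temperature factor f = -0.054·(16.7) = -0.9018
  SO₂ term: 1.77·14.0^0.52·exp(0.02·76-0.9018) = 12.96
  Cl⁻ term: 0.102·228.3^0.62·exp(0.033·76+0.04·26.7) = 105.7
  r_corr = 12.96 + 105.7 = 118.6 μm/a
119 μm/a falls in (80, 200] for carbon steel → category C5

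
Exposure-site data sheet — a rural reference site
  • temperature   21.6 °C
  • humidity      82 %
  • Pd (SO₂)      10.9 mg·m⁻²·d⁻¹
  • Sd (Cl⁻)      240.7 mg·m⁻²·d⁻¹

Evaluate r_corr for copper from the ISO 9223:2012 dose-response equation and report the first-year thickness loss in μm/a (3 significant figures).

r_corr = 2.98 μm/a

copper: T>10 °C ⇒ hinge -0.080·(21.6−10) = -0.9280
  sulphur-dioxide contribution → 0.4922 μm/a
  chloride contribution → 2.486 μm/a
  total first-year rate 2.978 μm/a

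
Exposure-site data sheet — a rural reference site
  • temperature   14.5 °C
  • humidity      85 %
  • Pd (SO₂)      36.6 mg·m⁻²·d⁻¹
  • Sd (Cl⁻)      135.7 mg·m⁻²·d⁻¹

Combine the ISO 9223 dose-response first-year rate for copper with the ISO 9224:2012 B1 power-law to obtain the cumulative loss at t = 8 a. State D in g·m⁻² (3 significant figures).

copper: f(T) = -0.080·(T−10) [T>10 °C] = -0.3600
  SO₂ term: 0.0053·36.6^0.26·exp(0.059·85-0.3600) = 1.42
  Cl⁻ term: 0.01025·135.7^0.27·exp(0.036·85+0.049·14.5) = 1.675
  sum: 1.42 + 1.675 → r_corr = 3.095 μm/a
ISO 9224: D(t) = r_corr · t^b with b = 0.667 (copper, B1)
  D(8) = 3.095 × 8^0.667 = 3.095 × 4.003 = 12.39 μm
  Mass loss = 12.39 μm × 8.96 g/cm³ = 111 g·m⁻²

D(8) = 111 g·m⁻²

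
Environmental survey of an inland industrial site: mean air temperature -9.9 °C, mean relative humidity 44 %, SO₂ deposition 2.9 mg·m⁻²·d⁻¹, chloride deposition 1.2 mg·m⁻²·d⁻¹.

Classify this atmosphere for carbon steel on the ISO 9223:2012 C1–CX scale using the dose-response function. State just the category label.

C1

carbon steel: f(T) = +0.150·(T−10) [T≤10 °C] = -2.9850
  Pd branch = 1.77·Pd^0.52·e^(0.02·RH+f) = 0.3752 μm/a
  Cl⁻ term: 0.102·1.2^0.62·exp(0.033·44+0.04·-9.9) = 0.3283
  r_corr = 0.3752 + 0.3283 = 0.7035 μm/a
0.703 μm/a falls in (0, 1.3] for carbon steel → category C1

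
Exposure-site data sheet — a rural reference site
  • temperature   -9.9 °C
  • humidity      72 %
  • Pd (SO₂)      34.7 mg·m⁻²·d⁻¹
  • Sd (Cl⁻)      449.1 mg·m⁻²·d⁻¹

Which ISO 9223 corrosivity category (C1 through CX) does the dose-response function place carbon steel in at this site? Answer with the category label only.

C3

carbon steel: temperature factor f = +0.150·(-19.9) = -2.9850
  Pd branch = 1.77·Pd^0.52·e^(0.02·RH+f) = 2.388 μm/a
  Cl⁻ term: 0.102·449.1^0.62·exp(0.033·72+0.04·-9.9) = 32.58
  r_corr = 2.388 + 32.58 = 34.97 μm/a
35 μm/a falls in (25, 50] for carbon steel → category C3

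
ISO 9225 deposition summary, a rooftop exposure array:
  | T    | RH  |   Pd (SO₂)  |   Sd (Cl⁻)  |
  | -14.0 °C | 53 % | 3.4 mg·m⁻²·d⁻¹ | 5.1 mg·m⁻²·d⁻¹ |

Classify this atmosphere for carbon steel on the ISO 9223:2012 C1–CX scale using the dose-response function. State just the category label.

carbon steel: temperature factor f = +0.150·(-24.0) = -3.6000
  SO₂ term: 1.77·3.4^0.52·exp(0.02·53-3.6000) = 0.2638
  Cl⁻ term: 0.102·5.1^0.62·exp(0.033·53+0.04·-14.0) = 0.9198
  r_corr = 0.2638 + 0.9198 = 1.184 μm/a
ISO 9223 Table 2 (carbon steel): 0 < 1.18 ≤ 1.3 μm/a ⇒ C1

C1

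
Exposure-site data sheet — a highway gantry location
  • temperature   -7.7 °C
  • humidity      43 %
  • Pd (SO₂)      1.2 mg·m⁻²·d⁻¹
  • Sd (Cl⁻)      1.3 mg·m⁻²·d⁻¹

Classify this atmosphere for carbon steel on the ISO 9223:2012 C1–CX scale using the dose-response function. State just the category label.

carbon steel: f(T) = +0.150·(T−10) [T≤10 °C] = -2.6550
  SO₂ term: 1.77·1.2^0.52·exp(0.02·43-2.6550) = 0.3233
  Sd branch = 0.102·Sd^0.62·e^(0.033·RH+0.04·T) = 0.3645 μm/a
  r_corr = 0.3233 + 0.3645 = 0.6878 μm/a
Category bounds: 0…1.3 μm/a bracket r_corr ⇒ C1

C1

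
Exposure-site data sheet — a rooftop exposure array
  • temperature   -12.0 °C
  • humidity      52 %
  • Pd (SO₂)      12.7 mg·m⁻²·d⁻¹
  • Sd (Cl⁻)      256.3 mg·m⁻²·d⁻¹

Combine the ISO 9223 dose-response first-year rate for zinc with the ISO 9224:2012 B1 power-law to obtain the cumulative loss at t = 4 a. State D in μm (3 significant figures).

D(4) = 1.27 μm

zinc: f(T) = +0.038·(T−10) [T≤10 °C] = -0.8360
  sulphur-dioxide contribution → 0.1871 μm/a
  chloride contribution → 0.2258 μm/a
  total first-year rate 0.4129 μm/a
Power-law: D(4) = r_corr · 4^0.813
  D(4) = 0.4129 × 4^0.813 = 0.4129 × 3.087 = 1.274 μm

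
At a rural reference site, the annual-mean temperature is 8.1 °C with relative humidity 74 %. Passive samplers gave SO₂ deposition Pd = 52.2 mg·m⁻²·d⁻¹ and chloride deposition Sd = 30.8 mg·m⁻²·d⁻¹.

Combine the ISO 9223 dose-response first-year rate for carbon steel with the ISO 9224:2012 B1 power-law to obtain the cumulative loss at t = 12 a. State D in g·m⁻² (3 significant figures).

D(12) = 1.71e+03 g·m⁻²

carbon steel: T≤10 °C ⇒ hinge +0.150·(8.1−10) = -0.2850
  SO₂ term: 1.77·52.2^0.52·exp(0.02·74-0.2850) = 45.72
  Sd branch = 0.102·Sd^0.62·e^(0.033·RH+0.04·T) = 13.58 μm/a
  sum: 45.72 + 13.58 → r_corr = 59.3 μm/a
Long-term exponent b (ISO 9224 Table 2, B1) = 0.523
  D(12) = 59.3 × 12^0.523 = 59.3 × 3.668 = 217.5 μm
  Mass loss = 217.5 μm × 7.85 g/cm³ = 1707 g·m⁻²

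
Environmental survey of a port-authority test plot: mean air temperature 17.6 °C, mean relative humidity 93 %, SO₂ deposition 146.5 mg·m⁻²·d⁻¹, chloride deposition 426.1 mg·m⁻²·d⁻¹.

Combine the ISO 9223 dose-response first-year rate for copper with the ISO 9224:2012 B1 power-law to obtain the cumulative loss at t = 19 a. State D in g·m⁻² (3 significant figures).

D(19) = 389 g·m⁻²

copper: T>10 °C ⇒ hinge -0.080·(17.6−10) = -0.6080
  SO₂ term: 0.0053·146.5^0.26·exp(0.059·93-0.6080) = 2.549
  Cl⁻ term: 0.01025·426.1^0.27·exp(0.036·93+0.049·17.6) = 3.542
  sum: 2.549 + 3.542 → r_corr = 6.091 μm/a
Long-term exponent b (ISO 9224 Table 2, B1) = 0.667
  D(19) = 6.091 × 19^0.667 = 6.091 × 7.127 = 43.41 μm
  Mass loss = 43.41 μm × 8.96 g/cm³ = 389 g·m⁻²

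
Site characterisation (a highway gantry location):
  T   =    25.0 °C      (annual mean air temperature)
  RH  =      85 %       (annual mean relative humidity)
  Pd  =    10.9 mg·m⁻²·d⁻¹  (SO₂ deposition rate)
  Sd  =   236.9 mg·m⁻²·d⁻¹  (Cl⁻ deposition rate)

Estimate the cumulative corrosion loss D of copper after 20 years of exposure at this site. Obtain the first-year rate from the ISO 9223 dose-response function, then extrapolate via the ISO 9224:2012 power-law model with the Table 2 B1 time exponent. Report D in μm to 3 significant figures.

D(20) = 27.3 μm

copper: f(T) = -0.080·(T−10) [T>10 °C] = -1.2000
  Pd branch = 0.0053·Pd^0.26·e^(0.059·RH+f) = 0.4475 μm/a
  Sd branch = 0.01025·Sd^0.27·e^(0.036·RH+0.049·T) = 3.257 μm/a
  r_corr = 0.4475 + 3.257 = 3.704 μm/a
Long-term exponent b (ISO 9224 Table 2, B1) = 0.667
  D(20) = 3.704 × 20^0.667 = 3.704 × 7.375 = 27.32 μm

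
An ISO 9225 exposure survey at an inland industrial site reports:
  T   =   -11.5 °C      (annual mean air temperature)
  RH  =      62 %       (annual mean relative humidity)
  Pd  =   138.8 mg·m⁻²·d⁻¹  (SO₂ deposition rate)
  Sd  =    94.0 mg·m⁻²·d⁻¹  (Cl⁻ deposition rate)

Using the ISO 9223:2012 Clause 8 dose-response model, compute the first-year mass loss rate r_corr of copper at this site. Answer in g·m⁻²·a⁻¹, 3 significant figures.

r_corr = 2.10 g·m⁻²·a⁻¹

copper: f(T) = +0.126·(T−10) [T≤10 °C] = -2.7090
  Pd branch = 0.0053·Pd^0.26·e^(0.059·RH+f) = 0.04937 μm/a
  Sd branch = 0.01025·Sd^0.27·e^(0.036·RH+0.049·T) = 0.1854 μm/a
  r_corr = 0.04937 + 0.1854 = 0.2348 μm/a
Convert to mass loss: 0.2348 μm/a × 8.96 g/cm³ = 2.103 g·m⁻²·a⁻¹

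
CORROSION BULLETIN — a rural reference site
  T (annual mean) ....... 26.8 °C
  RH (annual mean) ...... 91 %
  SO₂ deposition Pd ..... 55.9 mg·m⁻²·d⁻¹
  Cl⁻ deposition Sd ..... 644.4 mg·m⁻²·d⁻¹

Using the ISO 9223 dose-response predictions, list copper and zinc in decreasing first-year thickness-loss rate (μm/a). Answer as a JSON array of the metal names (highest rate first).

copper: T>10 °C ⇒ hinge -0.080·(26.8−10) = -1.3440
  sulphur-dioxide contribution → 0.8446 μm/a
  chloride contribution → 5.784 μm/a
  total first-year rate 6.629 μm/a
zinc: temperature factor f = -0.071·(16.8) = -1.1928
  sulphur-dioxide contribution → 1.511 μm/a
  chloride contribution → 14.12 μm/a
  ⇒ r_corr(zinc) = 15.63 μm/a
Ordering by μm/a: zinc (15.6) > copper (6.63)

["zinc", "copper"]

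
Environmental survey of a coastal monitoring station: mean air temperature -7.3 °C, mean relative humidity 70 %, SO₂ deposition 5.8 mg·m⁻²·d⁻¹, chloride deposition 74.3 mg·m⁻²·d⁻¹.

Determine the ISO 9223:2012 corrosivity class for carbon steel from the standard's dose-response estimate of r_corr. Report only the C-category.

carbon steel: T≤10 °C ⇒ hinge +0.150·(-7.3−10) = -2.5950
  Pd branch = 1.77·Pd^0.52·e^(0.02·RH+f) = 1.337 μm/a
  Sd branch = 0.102·Sd^0.62·e^(0.033·RH+0.04·T) = 11.09 μm/a
  sum: 1.337 + 11.09 → r_corr = 12.43 μm/a
ISO 9223 Table 2 (carbon steel): 1.3 < 12.4 ≤ 25 μm/a ⇒ C2

C2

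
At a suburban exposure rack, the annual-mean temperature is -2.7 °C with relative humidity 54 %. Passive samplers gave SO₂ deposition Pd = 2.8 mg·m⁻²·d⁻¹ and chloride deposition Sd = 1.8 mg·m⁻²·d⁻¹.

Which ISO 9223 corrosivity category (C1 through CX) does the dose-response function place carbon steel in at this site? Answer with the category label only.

C2

carbon steel: temperature factor f = +0.150·(-12.7) = -1.9050
  Pd branch = 1.77·Pd^0.52·e^(0.02·RH+f) = 1.325 μm/a
  Sd branch = 0.102·Sd^0.62·e^(0.033·RH+0.04·T) = 0.7832 μm/a
  sum: 1.325 + 0.7832 → r_corr = 2.108 μm/a
2.11 μm/a falls in (1.3, 25] for carbon steel → category C2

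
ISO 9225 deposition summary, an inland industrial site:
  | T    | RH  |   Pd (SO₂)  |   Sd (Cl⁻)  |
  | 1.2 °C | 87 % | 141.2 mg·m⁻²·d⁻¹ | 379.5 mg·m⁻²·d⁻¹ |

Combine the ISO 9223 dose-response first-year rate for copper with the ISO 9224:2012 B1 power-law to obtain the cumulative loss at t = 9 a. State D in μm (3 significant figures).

copper: temperature factor f = +0.126·(-8.8) = -1.1088
  Pd branch = 0.0053·Pd^0.26·e^(0.059·RH+f) = 1.074 μm/a
  Sd branch = 0.01025·Sd^0.27·e^(0.036·RH+0.049·T) = 1.238 μm/a
  sum: 1.074 + 1.238 → r_corr = 2.312 μm/a
ISO 9224: D(t) = r_corr · t^b with b = 0.667 (copper, B1)
  D(9) = 2.312 × 9^0.667 = 2.312 × 4.33 = 10.01 μm

D(9) = 10.0 μm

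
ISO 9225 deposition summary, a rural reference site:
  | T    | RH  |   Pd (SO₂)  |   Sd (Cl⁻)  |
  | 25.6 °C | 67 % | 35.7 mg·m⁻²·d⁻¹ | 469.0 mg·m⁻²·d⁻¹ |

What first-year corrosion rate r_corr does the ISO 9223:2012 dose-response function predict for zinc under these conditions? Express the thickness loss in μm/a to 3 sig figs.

r_corr = 9.23 μm/a

zinc: T>10 °C ⇒ hinge -0.071·(25.6−10) = -1.1076
  SO₂ term: 0.0129·35.7^0.44·exp(0.046·67-1.1076) = 0.448
  Sd branch = 0.0175·Sd^0.57·e^(0.008·RH+0.085·T) = 8.778 μm/a
  sum: 0.448 + 8.778 → r_corr = 9.226 μm/a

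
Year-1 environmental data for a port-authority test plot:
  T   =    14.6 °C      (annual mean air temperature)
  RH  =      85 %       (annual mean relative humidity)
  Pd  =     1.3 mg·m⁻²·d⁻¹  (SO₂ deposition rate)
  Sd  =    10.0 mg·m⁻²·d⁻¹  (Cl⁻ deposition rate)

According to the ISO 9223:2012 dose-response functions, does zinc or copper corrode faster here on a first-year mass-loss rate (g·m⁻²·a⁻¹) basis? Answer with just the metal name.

zinc: temperature factor f = -0.071·(4.6) = -0.3266
  SO₂ term: 0.0129·1.3^0.44·exp(0.046·85-0.3266) = 0.5212
  Cl⁻ term: 0.0175·10.0^0.57·exp(0.008·85+0.085·14.6) = 0.4439
  r_corr = 0.5212 + 0.4439 = 0.9651 μm/a
  mass loss = 0.9651 μm/a × 7.14 g/cm³ = 6.891 g·m⁻²·a⁻¹
copper: temperature factor f = -0.080·(4.6) = -0.3680
  Pd branch = 0.0053·Pd^0.26·e^(0.059·RH+f) = 0.5917 μm/a
  Sd branch = 0.01025·Sd^0.27·e^(0.036·RH+0.049·T) = 0.8325 μm/a
  r_corr = 0.5917 + 0.8325 = 1.424 μm/a
  mass loss = 1.424 μm/a × 8.96 g/cm³ = 12.76 g·m⁻²·a⁻¹
Ordering by g·m⁻²·a⁻¹: copper (12.8) > zinc (6.89)

copper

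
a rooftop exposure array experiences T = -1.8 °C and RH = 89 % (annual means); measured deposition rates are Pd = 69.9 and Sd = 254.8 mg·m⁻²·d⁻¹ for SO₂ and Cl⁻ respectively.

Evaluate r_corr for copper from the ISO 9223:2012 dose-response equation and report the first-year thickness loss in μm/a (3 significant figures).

r_corr = 1.72 μm/a

copper: temperature factor f = +0.126·(-11.8) = -1.4868
  Pd branch = 0.0053·Pd^0.26·e^(0.059·RH+f) = 0.6896 μm/a
  Sd branch = 0.01025·Sd^0.27·e^(0.036·RH+0.049·T) = 1.032 μm/a
  r_corr = 0.6896 + 1.032 = 1.721 μm/a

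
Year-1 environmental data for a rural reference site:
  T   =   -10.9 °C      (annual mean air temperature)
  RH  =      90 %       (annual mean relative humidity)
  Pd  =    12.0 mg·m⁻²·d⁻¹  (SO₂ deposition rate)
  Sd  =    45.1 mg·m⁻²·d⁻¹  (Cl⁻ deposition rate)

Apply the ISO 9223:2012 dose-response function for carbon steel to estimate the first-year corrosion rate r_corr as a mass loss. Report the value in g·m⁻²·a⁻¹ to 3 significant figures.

carbon steel: f(T) = +0.150·(T−10) [T≤10 °C] = -3.1350
  Pd branch = 1.77·Pd^0.52·e^(0.02·RH+f) = 1.696 μm/a
  Sd branch = 0.102·Sd^0.62·e^(0.033·RH+0.04·T) = 13.64 μm/a
  r_corr = 1.696 + 13.64 = 15.33 μm/a
Convert to mass loss: 15.33 μm/a × 7.85 g/cm³ = 120.4 g·m⁻²·a⁻¹

r_corr = 120 g·m⁻²·a⁻¹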